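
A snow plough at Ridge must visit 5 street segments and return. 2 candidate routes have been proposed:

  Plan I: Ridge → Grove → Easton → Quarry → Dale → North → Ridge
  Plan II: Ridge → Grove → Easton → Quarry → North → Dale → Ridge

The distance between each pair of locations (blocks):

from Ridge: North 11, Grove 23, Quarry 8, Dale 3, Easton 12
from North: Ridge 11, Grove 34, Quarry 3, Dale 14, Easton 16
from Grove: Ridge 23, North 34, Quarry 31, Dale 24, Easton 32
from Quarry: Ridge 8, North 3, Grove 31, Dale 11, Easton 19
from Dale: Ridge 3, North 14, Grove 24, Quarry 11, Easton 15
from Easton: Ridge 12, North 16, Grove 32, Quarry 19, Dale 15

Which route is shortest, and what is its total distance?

Plan I: 23 + 32 + 19 + 11 + 14 + 11 = 110
Plan II: 23 + 32 + 19 + 3 + 14 + 3 = 94

94 blocks — Plan II is the shortest.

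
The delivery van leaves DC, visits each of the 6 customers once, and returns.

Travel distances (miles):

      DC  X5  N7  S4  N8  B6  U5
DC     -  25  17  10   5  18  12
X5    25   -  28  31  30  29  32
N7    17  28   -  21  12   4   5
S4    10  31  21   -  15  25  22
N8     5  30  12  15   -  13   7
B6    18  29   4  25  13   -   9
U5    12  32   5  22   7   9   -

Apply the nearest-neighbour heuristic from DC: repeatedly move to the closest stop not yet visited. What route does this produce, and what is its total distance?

From DC: distances to unvisited — N8=5, S4=10, U5=12, N7=17, B6=18, X5=25. Nearest is N8 (5).
From N8: distances to unvisited — U5=7, N7=12, B6=13, S4=15, X5=30. Nearest is U5 (7).
From U5: distances to unvisited — N7=5, B6=9, S4=22, X5=32. Nearest is N7 (5).
From N7: distances to unvisited — B6=4, S4=21, X5=28. Nearest is B6 (4).
From B6: distances to unvisited — S4=25, X5=29. Nearest is S4 (25).
From S4: distances to unvisited — X5=31. Nearest is X5 (31).
Return X5→DC: 25.
Total = 5 + 7 + 5 + 4 + 25 + 31 + 25 = 102.

Total distance 102 miles via the nearest-neighbour route DC → N8 → U5 → N7 → B6 → S4 → X5 → DC.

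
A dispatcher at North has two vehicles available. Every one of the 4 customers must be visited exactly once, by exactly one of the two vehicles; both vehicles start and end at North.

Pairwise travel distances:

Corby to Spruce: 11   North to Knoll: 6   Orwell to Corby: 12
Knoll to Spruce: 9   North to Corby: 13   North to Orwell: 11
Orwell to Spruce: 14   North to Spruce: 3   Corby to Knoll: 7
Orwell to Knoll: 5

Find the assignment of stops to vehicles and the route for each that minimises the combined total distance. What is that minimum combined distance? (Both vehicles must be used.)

Try each way of splitting the stops between the two vehicles (each non-empty) and, for each split, find the best tour for each vehicle:
  {Orwell} + {Corby, Knoll, Spruce}: 22 + 27 = 49
  {Corby} + {Orwell, Knoll, Spruce}: 26 + 28 = 54
  {Orwell, Corby} + {Knoll, Spruce}: 36 + 18 = 54
  {Knoll} + {Orwell, Corby, Spruce}: 12 + 37 = 49
  {Orwell, Knoll} + {Corby, Spruce}: 22 + 27 = 49
  {Corby, Knoll} + {Orwell, Spruce}: 26 + 28 = 54
  … (7 splits in total)
  {Orwell, Corby, Knoll} + {Spruce}: 36 + 6 = 42  ← best
Best: vehicle 1 North → Orwell → Corby → Knoll → North = 36; vehicle 2 North → Spruce → North = 6; combined 42.

Minimum combined distance: 42.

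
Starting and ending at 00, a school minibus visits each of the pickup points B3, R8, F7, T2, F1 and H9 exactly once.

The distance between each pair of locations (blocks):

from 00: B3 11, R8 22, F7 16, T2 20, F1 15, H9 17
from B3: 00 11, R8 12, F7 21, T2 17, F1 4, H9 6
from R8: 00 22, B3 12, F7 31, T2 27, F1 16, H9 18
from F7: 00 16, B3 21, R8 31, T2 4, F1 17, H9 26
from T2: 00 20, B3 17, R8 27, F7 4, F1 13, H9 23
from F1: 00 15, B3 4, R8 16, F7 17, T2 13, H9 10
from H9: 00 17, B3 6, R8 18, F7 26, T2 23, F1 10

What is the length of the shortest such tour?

00→B3→R8→F7→T2→F1→H9→00: 11+12+31+4+13+10+17 = 98
00→B3→R8→F7→T2→H9→F1→00: 11+12+31+4+23+10+15 = 106
00→B3→R8→F7→F1→T2→H9→00: 11+12+31+17+13+23+17 = 124
00→B3→R8→F7→F1→H9→T2→00: 11+12+31+17+10+23+20 = 124
00→B3→R8→F7→H9→T2→F1→00: 11+12+31+26+23+13+15 = 131
00→B3→R8→F7→H9→F1→T2→00: 11+12+31+26+10+13+20 = 123
00→B3→R8→T2→F7→F1→H9→00: 11+12+27+4+17+10+17 = 98
00→B3→R8→T2→F7→H9→F1→00: 11+12+27+4+26+10+15 = 105
… (352 more)
00→R8→B3→H9→F1→T2→F7→00: 22+12+6+10+13+4+16 = 83  ← best
The minimum is 83.
One optimal route: 00 → R8 → B3 → H9 → F1 → T2 → F7 → 00 (or its reverse).

Minimum total distance: 83 blocks.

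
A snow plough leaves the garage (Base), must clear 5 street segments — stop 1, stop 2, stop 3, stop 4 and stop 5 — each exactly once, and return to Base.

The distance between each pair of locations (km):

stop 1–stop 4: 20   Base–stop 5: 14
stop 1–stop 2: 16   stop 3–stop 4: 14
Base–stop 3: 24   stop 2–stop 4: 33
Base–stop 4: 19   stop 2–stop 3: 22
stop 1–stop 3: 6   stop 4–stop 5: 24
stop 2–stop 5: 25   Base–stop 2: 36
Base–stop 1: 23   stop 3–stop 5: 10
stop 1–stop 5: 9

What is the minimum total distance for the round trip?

Shortest round trip = 94 km.

Base → stop 1 → stop 2 → stop 3 → stop 4 → stop 5 → Base: 23+16+22+14+24+14 = 113
Base → stop 1 → stop 2 → stop 3 → stop 5 → stop 4 → Base: 23+16+22+10+24+19 = 114
Base → stop 1 → stop 2 → stop 4 → stop 3 → stop 5 → Base: 23+16+33+14+10+14 = 110
Base → stop 1 → stop 2 → stop 4 → stop 5 → stop 3 → Base: 23+16+33+24+10+24 = 130
Base → stop 1 → stop 2 → stop 5 → stop 3 → stop 4 → Base: 23+16+25+10+14+19 = 107
Base → stop 1 → stop 2 → stop 5 → stop 4 → stop 3 → Base: 23+16+25+24+14+24 = 126
Base → stop 1 → stop 3 → stop 2 → stop 4 → stop 5 → Base: 23+6+22+33+24+14 = 122
Base → stop 1 → stop 3 → stop 2 → stop 5 → stop 4 → Base: 23+6+22+25+24+19 = 119
Base → stop 1 → stop 3 → stop 4 → stop 2 → stop 5 → Base: 23+6+14+33+25+14 = 115
Base → stop 1 → stop 3 → stop 4 → stop 5 → stop 2 → Base: 23+6+14+24+25+36 = 128
Base → stop 1 → stop 3 → stop 5 → stop 2 → stop 4 → Base: 23+6+10+25+33+19 = 116
Base → stop 1 → stop 3 → stop 5 → stop 4 → stop 2 → Base: 23+6+10+24+33+36 = 132
Base → stop 1 → stop 4 → stop 2 → stop 3 → stop 5 → Base: 23+20+33+22+10+14 = 122
Base → stop 1 → stop 4 → stop 2 → stop 5 → stop 3 → Base: 23+20+33+25+10+24 = 135
… (46 more)
Base → stop 4 → stop 3 → stop 1 → stop 2 → stop 5 → Base: 19+14+6+16+25+14 = 94  ← best
The minimum is 94.
One optimal route: Base → stop 4 → stop 3 → stop 1 → stop 2 → stop 5 → Base (or its reverse).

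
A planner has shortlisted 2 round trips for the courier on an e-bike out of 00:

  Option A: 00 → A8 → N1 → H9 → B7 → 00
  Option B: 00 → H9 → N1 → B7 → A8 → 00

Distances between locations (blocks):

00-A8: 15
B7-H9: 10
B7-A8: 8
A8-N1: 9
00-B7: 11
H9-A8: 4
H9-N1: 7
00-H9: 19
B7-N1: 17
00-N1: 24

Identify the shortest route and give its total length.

Option A: 15 + 9 + 7 + 10 + 11 = 52
Option B: 19 + 7 + 17 + 8 + 15 = 66

Shortest is Option A, total 52 blocks.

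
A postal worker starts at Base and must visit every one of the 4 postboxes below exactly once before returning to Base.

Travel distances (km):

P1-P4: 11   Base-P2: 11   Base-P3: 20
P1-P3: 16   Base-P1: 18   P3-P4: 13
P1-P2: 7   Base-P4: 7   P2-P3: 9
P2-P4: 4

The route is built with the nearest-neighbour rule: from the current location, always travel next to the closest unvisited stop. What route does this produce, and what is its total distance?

At Base the remaining stops are P4 7, P2 11, P1 18, P3 20; go to P4.
At P4 the remaining stops are P2 4, P1 11, P3 13; go to P2.
At P2 the remaining stops are P1 7, P3 9; go to P1.
At P1 the remaining stops are P3 16; go to P3.
Return P3→Base: 20.
Total = 7 + 4 + 7 + 16 + 20 = 54.

54 km along Base → P4 → P2 → P1 → P3 → Base.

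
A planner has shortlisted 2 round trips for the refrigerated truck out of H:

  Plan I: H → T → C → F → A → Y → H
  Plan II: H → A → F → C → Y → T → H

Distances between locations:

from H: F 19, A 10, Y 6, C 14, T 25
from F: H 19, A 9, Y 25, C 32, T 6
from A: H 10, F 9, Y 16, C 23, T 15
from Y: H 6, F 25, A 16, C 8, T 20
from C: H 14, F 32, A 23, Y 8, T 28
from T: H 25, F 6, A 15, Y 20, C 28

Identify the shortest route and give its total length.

Plan I: 25 + 28 + 32 + 9 + 16 + 6 = 116
Plan II: 10 + 9 + 32 + 8 + 20 + 25 = 104

Shortest is Plan II, total 104.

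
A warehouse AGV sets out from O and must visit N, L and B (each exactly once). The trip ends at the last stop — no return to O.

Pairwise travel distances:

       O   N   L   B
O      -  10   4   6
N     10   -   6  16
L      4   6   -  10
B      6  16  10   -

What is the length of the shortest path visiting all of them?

There are 3! = 6 possible orderings.
O → N → L → B: 10+6+10 = 26
O → N → B → L: 10+16+10 = 36
O → L → N → B: 4+6+16 = 26
O → L → B → N: 4+10+16 = 30
O → B → N → L: 6+16+6 = 28
O → B → L → N: 6+10+6 = 22
The minimum is 22.
One shortest path: O → B → L → N.

Shortest open route: 22.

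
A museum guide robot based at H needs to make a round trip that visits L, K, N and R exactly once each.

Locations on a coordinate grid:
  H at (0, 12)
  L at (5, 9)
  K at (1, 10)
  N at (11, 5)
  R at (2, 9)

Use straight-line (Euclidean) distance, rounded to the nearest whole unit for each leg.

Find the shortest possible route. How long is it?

There are 12 distinct closed tours to check (reversals are equivalent).
H→L→K→N→R→H: 6+4+11+10+4 = 35
H→L→K→R→N→H: 6+4+1+10+13 = 34
H→L→N→K→R→H: 6+7+11+1+4 = 29
H→L→N→R→K→H: 6+7+10+1+2 = 26
H→L→R→K→N→H: 6+3+1+11+13 = 34
H→L→R→N→K→H: 6+3+10+11+2 = 32
H→K→L→N→R→H: 2+4+7+10+4 = 27
H→K→L→R→N→H: 2+4+3+10+13 = 32
H→K→N→L→R→H: 2+11+7+3+4 = 27
H→K→R→L→N→H: 2+1+3+7+13 = 26
H→N→L→K→R→H: 13+7+4+1+4 = 29
H→N→K→L→R→H: 13+11+4+3+4 = 35
The minimum is 26.
One optimal route: H → L → N → R → K → H (or its reverse).

Minimum total distance: 26.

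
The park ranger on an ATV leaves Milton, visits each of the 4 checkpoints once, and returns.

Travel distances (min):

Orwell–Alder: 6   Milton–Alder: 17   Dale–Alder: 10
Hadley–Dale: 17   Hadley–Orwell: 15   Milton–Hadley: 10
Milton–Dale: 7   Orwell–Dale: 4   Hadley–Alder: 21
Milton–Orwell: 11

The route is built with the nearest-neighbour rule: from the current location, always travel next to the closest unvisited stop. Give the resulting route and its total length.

At Milton the remaining stops are Dale 7, Hadley 10, Orwell 11, Alder 17; go to Dale.
At Dale the remaining stops are Orwell 4, Alder 10, Hadley 17; go to Orwell.
At Orwell the remaining stops are Alder 6, Hadley 15; go to Alder.
At Alder the remaining stops are Hadley 21; go to Hadley.
Return Hadley→Milton: 10.
Total = 7 + 4 + 6 + 21 + 10 = 48.

48 min along Milton → Dale → Orwell → Alder → Hadley → Milton.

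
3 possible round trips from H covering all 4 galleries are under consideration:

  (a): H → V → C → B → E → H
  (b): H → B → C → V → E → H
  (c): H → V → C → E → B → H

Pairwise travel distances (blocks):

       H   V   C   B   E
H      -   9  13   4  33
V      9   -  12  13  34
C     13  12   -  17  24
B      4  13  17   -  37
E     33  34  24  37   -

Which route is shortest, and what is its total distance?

Shortest is (c), total 86 blocks.

(a): 9 + 12 + 17 + 37 + 33 = 108
(b): 4 + 17 + 12 + 34 + 33 = 100
(c): 9 + 12 + 24 + 37 + 4 = 86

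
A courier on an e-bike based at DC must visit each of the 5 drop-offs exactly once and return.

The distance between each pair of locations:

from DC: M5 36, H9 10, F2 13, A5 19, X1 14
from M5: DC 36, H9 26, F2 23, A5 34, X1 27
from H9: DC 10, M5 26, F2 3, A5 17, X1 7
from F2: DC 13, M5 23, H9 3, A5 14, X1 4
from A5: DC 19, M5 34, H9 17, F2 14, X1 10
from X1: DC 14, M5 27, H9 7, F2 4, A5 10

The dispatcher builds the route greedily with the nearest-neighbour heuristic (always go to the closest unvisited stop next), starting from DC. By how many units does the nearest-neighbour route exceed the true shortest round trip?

5 longer than the optimal tour.

From DC: H9=10, F2=13, X1=14, A5=19, M5=36 → choose H9 (10).
From H9: F2=3, X1=7, A5=17, M5=26 → choose F2 (3).
From F2: X1=4, A5=14, M5=23 → choose X1 (4).
From X1: A5=10, M5=27 → choose A5 (10).
From A5: M5=34 → choose M5 (34).
NN route DC → H9 → F2 → X1 → A5 → M5 → DC costs 97.
Optimal: DC → H9 → M5 → F2 → X1 → A5 → DC costs 92 (by enumerating all 60 distinct tours).
Excess = 97 − 92 = 5.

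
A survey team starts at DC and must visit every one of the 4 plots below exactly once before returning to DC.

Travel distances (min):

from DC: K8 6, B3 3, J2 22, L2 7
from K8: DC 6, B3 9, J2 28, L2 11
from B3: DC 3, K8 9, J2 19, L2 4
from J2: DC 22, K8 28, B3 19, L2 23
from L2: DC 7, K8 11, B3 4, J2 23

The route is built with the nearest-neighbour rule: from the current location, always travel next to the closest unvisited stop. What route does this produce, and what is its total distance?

68 min along DC → B3 → L2 → K8 → J2 → DC.

DC → [B3:3 / K8:6 / L2:7 / J2:22] → B3 (3)
B3 → [L2:4 / K8:9 / J2:19] → L2 (4)
L2 → [K8:11 / J2:23] → K8 (11)
K8 → [J2:28] → J2 (28)
Return J2→DC: 22.
Total = 3 + 4 + 11 + 28 + 22 = 68.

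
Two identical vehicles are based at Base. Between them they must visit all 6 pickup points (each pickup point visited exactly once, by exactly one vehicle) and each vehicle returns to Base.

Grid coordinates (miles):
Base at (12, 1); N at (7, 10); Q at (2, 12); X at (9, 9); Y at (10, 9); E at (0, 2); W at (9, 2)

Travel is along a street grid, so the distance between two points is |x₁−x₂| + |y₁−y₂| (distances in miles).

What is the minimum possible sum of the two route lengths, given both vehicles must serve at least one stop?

Check every non-empty split of the stops between the two vehicles; for each half take its own optimal tour:
  {N} + {Q, X, Y, E, W}: 28 + 46 = 74
  {Q} + {N, X, Y, E, W}: 42 + 42 = 84
  {N, Q} + {X, Y, E, W}: 42 + 40 = 82
  {X} + {N, Q, Y, E, W}: 22 + 46 = 68
  {N, X} + {Q, Y, E, W}: 28 + 46 = 74
  {Q, X} + {N, Y, E, W}: 42 + 42 = 84
  … (31 splits in total)
  {N, Q, X, Y, E} + {W}: 46 + 8 = 54  ← best
Best: vehicle 1 Base → Y → X → N → Q → E → Base = 46; vehicle 2 Base → W → Base = 8; combined 54.

Minimum combined distance: 54 miles.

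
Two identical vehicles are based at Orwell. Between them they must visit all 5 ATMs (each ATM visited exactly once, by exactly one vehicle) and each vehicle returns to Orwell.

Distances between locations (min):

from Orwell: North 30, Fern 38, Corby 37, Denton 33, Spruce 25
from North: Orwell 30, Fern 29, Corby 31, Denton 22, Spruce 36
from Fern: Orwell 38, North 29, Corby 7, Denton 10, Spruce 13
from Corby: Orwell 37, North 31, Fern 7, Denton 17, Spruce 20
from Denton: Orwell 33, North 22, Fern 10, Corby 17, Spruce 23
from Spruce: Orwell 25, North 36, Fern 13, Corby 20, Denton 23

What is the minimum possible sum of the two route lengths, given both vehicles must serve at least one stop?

155 min — the smallest possible combined total.

Check every non-empty split of the stops between the two vehicles; for each half take its own optimal tour:
  {North} + {Fern, Corby, Denton, Spruce}: 60 + 95 = 155
  {Fern} + {North, Corby, Denton, Spruce}: 76 + 114 = 190
  {North, Fern} + {Corby, Denton, Spruce}: 97 + 95 = 192
  {Corby} + {North, Fern, Denton, Spruce}: 74 + 100 = 174
  {North, Corby} + {Fern, Denton, Spruce}: 98 + 81 = 179
  {Fern, Corby} + {North, Denton, Spruce}: 82 + 100 = 182
  … (15 splits in total)
Best: vehicle 1 Orwell → North → Orwell = 60; vehicle 2 Orwell → Denton → Fern → Corby → Spruce → Orwell = 95; combined 155.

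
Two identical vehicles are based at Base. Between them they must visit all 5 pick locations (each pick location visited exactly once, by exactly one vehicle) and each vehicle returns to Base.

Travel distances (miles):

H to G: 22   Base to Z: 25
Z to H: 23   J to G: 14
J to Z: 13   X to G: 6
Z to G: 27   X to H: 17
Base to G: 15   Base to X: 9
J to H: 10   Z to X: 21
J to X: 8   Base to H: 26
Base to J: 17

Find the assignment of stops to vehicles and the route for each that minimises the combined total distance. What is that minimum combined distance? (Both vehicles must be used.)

Minimum combined distance: 103 miles.

There are 2^4 − 1 = 15 ways to divide the 5 stops into two non-empty groups. For each, the best each vehicle can do is its own shortest tour through its group:
  {J} + {Z, X, H, G}: 34 + 85 = 119
  {Z} + {J, X, H, G}: 50 + 64 = 114
  {J, Z} + {X, H, G}: 55 + 63 = 118
  {X} + {J, Z, H, G}: 18 + 85 = 103
  {J, X} + {Z, H, G}: 34 + 85 = 119
  {Z, X} + {J, H, G}: 55 + 64 = 119
  … (15 splits in total)
Best: vehicle 1 Base → X → Base = 18; vehicle 2 Base → Z → J → H → G → Base = 85; combined 103.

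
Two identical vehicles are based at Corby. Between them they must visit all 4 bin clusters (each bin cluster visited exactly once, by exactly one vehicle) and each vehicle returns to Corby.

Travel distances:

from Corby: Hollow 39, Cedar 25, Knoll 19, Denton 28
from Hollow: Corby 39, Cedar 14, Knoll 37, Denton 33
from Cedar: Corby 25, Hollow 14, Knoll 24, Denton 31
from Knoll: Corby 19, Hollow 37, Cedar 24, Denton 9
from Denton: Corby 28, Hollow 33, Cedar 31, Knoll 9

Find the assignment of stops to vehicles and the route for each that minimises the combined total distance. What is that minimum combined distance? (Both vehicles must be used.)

Minimum combined distance: 134.

Try each way of splitting the stops between the two vehicles (each non-empty) and, for each split, find the best tour for each vehicle:
  {Hollow} + {Cedar, Knoll, Denton}: 78 + 84 = 162
  {Cedar} + {Hollow, Knoll, Denton}: 50 + 100 = 150
  {Hollow, Cedar} + {Knoll, Denton}: 78 + 56 = 134
  {Knoll} + {Hollow, Cedar, Denton}: 38 + 100 = 138
  {Hollow, Knoll} + {Cedar, Denton}: 95 + 84 = 179
  {Cedar, Knoll} + {Hollow, Denton}: 68 + 100 = 168
  … (7 splits in total)
Best: vehicle 1 Corby → Hollow → Cedar → Corby = 78; vehicle 2 Corby → Knoll → Denton → Corby = 56; combined 134.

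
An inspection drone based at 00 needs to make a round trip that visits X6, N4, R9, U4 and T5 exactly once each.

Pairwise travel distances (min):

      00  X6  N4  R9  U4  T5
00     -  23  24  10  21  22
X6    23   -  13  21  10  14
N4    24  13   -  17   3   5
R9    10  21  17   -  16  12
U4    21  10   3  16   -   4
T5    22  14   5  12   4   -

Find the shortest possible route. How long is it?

With 5 stops there are 5!/2 = 60 distinct round trips (a route and its reverse cost the same).
00 → X6 → N4 → R9 → U4 → T5 → 00: 23+13+17+16+4+22 = 95
00 → X6 → N4 → R9 → T5 → U4 → 00: 23+13+17+12+4+21 = 90
00 → X6 → N4 → U4 → R9 → T5 → 00: 23+13+3+16+12+22 = 89
00 → X6 → N4 → U4 → T5 → R9 → 00: 23+13+3+4+12+10 = 65
00 → X6 → N4 → T5 → R9 → U4 → 00: 23+13+5+12+16+21 = 90
00 → X6 → N4 → T5 → U4 → R9 → 00: 23+13+5+4+16+10 = 71
00 → X6 → R9 → N4 → U4 → T5 → 00: 23+21+17+3+4+22 = 90
00 → X6 → R9 → N4 → T5 → U4 → 00: 23+21+17+5+4+21 = 91
00 → X6 → R9 → U4 → N4 → T5 → 00: 23+21+16+3+5+22 = 90
00 → X6 → R9 → U4 → T5 → N4 → 00: 23+21+16+4+5+24 = 93
00 → X6 → R9 → T5 → N4 → U4 → 00: 23+21+12+5+3+21 = 85
00 → X6 → R9 → T5 → U4 → N4 → 00: 23+21+12+4+3+24 = 87
00 → X6 → U4 → N4 → R9 → T5 → 00: 23+10+3+17+12+22 = 87
00 → X6 → U4 → N4 → T5 → R9 → 00: 23+10+3+5+12+10 = 63
… (46 more)
The minimum is 63.
One optimal route: 00 → X6 → U4 → N4 → T5 → R9 → 00 (or its reverse).

Minimum total distance: 63 min.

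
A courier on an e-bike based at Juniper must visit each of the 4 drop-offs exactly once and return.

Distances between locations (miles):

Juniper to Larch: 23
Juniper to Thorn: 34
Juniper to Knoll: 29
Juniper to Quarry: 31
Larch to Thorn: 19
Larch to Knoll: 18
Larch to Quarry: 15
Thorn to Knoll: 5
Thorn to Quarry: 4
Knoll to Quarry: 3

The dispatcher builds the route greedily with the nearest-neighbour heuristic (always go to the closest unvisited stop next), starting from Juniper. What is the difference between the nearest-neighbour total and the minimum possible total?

4 miles longer than the optimal tour.

Juniper: Larch=23, Knoll=29, Quarry=31, Thorn=34 ⇒ Larch
Larch: Quarry=15, Knoll=18, Thorn=19 ⇒ Quarry
Quarry: Knoll=3, Thorn=4 ⇒ Knoll
Knoll: Thorn=5 ⇒ Thorn
NN route Juniper → Larch → Quarry → Knoll → Thorn → Juniper costs 80.
Optimal: Juniper → Larch → Quarry → Thorn → Knoll → Juniper costs 76 (by enumerating all 12 distinct tours).
Excess = 80 − 76 = 4.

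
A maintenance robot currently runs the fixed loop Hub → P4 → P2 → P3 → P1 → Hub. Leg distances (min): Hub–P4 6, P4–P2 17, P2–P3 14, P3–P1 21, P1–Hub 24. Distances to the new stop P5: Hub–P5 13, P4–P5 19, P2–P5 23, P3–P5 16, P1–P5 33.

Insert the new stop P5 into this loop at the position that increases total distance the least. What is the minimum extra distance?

Insertion cost between consecutive stops i–j is d(i,P5) + d(P5,j) − d(i,j):
  between Hub and P4: 13 + 19 − 6 = 26
  between P4 and P2: 19 + 23 − 17 = 25
  between P2 and P3: 23 + 16 − 14 = 25
  between P3 and P1: 16 + 33 − 21 = 28
  between P1 and Hub: 33 + 13 − 24 = 22
Cheapest insertion is between P1 and Hub, adding 22.
New total = 82 + 22 = 104.

+22 min — insert P5 between P1 and Hub.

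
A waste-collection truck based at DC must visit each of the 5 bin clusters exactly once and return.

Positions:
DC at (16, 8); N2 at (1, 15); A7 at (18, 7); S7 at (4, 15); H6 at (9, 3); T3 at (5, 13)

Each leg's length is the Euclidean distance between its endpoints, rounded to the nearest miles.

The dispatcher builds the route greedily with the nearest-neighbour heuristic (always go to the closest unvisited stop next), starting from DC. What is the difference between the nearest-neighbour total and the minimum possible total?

The nearest-neighbour route is 2 miles longer than optimal.

DC: A7=2, H6=9, T3=12, S7=14, N2=17 ⇒ A7
A7: H6=10, T3=14, S7=16, N2=19 ⇒ H6
H6: T3=11, S7=13, N2=14 ⇒ T3
T3: S7=2, N2=4 ⇒ S7
S7: N2=3 ⇒ N2
NN route DC → A7 → H6 → T3 → S7 → N2 → DC costs 45.
Optimal: DC → A7 → H6 → N2 → S7 → T3 → DC costs 43 (by enumerating all 60 distinct tours).
Excess = 45 − 43 = 2.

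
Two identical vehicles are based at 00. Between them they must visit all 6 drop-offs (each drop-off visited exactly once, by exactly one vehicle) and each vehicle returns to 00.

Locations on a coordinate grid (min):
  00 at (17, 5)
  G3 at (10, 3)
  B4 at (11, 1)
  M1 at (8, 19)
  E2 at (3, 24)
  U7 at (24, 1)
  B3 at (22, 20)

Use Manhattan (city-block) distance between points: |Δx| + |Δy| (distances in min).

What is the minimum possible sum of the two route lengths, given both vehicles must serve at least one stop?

Minimum combined distance: 106 min.

Try each way of splitting the stops between the two vehicles (each non-empty) and, for each split, find the best tour for each vehicle:
  {G3} + {B4, M1, E2, U7, B3}: 18 + 96 = 114
  {B4} + {G3, M1, E2, U7, B3}: 20 + 92 = 112
  {G3, B4} + {M1, E2, U7, B3}: 22 + 88 = 110
  {M1} + {G3, B4, E2, U7, B3}: 46 + 96 = 142
  {G3, M1} + {B4, E2, U7, B3}: 50 + 96 = 146
  {B4, M1} + {G3, E2, U7, B3}: 54 + 92 = 146
  … (31 splits in total)
  {U7} + {G3, B4, M1, E2, B3}: 22 + 84 = 106  ← best
Best: vehicle 1 00 → U7 → 00 = 22; vehicle 2 00 → B4 → G3 → M1 → E2 → B3 → 00 = 84; combined 106.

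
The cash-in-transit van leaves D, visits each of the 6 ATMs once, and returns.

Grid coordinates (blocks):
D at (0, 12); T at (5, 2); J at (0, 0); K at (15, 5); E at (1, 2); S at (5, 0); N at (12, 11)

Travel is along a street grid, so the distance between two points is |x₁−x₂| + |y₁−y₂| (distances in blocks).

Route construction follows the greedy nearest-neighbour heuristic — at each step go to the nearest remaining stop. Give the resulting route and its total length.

Total distance 56 blocks via the nearest-neighbour route D → E → J → S → T → K → N → D.

D → [E:11 / J:12 / N:13 / T:15 / S:17 / K:22] → E (11)
E → [J:3 / T:4 / S:6 / K:17 / N:20] → J (3)
J → [S:5 / T:7 / K:20 / N:23] → S (5)
S → [T:2 / K:15 / N:18] → T (2)
T → [K:13 / N:16] → K (13)
K → [N:9] → N (9)
Return N→D: 13.
Total = 11 + 3 + 5 + 2 + 13 + 9 + 13 = 56.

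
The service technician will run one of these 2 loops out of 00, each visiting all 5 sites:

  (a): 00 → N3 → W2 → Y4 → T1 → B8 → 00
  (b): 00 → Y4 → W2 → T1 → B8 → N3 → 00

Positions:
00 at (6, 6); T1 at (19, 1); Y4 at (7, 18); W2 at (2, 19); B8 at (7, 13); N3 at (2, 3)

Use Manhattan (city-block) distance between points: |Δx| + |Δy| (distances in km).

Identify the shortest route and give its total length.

(a): 7 + 16 + 6 + 29 + 24 + 8 = 90
(b): 13 + 6 + 35 + 24 + 15 + 7 = 100

90 km — (a) is the shortest.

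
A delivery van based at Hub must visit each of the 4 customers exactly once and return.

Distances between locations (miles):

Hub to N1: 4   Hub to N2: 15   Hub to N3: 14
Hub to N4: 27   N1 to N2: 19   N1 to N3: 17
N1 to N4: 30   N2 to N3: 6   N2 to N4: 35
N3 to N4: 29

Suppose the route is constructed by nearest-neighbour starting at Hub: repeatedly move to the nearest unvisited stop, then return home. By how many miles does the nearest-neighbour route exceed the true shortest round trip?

5 miles longer than the optimal tour.

Hub: N1=4, N3=14, N2=15, N4=27 ⇒ N1
N1: N3=17, N2=19, N4=30 ⇒ N3
N3: N2=6, N4=29 ⇒ N2
N2: N4=35 ⇒ N4
NN route Hub → N1 → N3 → N2 → N4 → Hub costs 89.
Optimal: Hub → N1 → N4 → N3 → N2 → Hub costs 84 (by enumerating all 12 distinct tours).
Excess = 89 − 84 = 5.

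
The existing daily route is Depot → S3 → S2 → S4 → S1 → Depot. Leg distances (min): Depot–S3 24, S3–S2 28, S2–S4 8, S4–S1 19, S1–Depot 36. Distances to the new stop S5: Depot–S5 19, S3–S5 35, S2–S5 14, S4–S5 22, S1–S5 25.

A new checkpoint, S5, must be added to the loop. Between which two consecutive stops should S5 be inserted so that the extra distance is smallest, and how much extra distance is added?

Minimum extra distance: 8 min, inserting S5 between S1 and Depot.

Insertion cost between consecutive stops i–j is d(i,S5) + d(S5,j) − d(i,j):
  between Depot and S3: 19 + 35 − 24 = 30
  between S3 and S2: 35 + 14 − 28 = 21
  between S2 and S4: 14 + 22 − 8 = 28
  between S4 and S1: 22 + 25 − 19 = 28
  between S1 and Depot: 25 + 19 − 36 = 8
Cheapest insertion is between S1 and Depot, adding 8.
New total = 115 + 8 = 123.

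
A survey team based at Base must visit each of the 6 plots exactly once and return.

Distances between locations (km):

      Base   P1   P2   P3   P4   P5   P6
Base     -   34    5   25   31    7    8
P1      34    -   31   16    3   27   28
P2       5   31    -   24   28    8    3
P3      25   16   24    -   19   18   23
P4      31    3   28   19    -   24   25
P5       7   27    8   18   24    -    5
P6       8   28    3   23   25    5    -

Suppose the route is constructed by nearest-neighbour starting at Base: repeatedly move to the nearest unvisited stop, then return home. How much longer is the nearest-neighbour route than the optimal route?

4 km longer than the optimal tour.

From Base: P2=5, P5=7, P6=8, P3=25, P4=31, P1=34 → choose P2 (5).
From P2: P6=3, P5=8, P3=24, P4=28, P1=31 → choose P6 (3).
From P6: P5=5, P3=23, P4=25, P1=28 → choose P5 (5).
From P5: P3=18, P4=24, P1=27 → choose P3 (18).
From P3: P1=16, P4=19 → choose P1 (16).
From P1: P4=3 → choose P4 (3).
NN route Base → P2 → P6 → P5 → P3 → P1 → P4 → Base costs 81.
Optimal: Base → P2 → P6 → P4 → P1 → P3 → P5 → Base costs 77 (by enumerating all 360 distinct tours).
Excess = 81 − 77 = 4.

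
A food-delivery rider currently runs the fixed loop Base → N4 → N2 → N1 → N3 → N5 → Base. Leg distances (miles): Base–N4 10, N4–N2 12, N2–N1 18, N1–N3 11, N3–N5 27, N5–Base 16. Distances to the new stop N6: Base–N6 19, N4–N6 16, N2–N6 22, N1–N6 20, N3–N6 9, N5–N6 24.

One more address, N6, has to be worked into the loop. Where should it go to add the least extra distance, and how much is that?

Adding 6 miles by placing N6 on the N3–N5 leg.

Insertion cost between consecutive stops i–j is d(i,N6) + d(N6,j) − d(i,j):
  between Base and N4: 19 + 16 − 10 = 25
  between N4 and N2: 16 + 22 − 12 = 26
  between N2 and N1: 22 + 20 − 18 = 24
  between N1 and N3: 20 + 9 − 11 = 18
  between N3 and N5: 9 + 24 − 27 = 6
  between N5 and Base: 24 + 19 − 16 = 27
Cheapest insertion is between N3 and N5, adding 6.
New total = 94 + 6 = 100.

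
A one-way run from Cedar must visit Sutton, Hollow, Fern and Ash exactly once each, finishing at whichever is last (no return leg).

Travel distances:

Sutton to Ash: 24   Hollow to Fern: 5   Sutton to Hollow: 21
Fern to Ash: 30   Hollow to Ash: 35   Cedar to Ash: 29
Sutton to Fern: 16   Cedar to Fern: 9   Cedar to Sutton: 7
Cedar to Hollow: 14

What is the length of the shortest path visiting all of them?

Minimum one-way distance = 59.

There are 4! = 24 possible orderings.
Cedar→Sutton→Hollow→Fern→Ash: 7+21+5+30 = 63
Cedar→Sutton→Hollow→Ash→Fern: 7+21+35+30 = 93
Cedar→Sutton→Fern→Hollow→Ash: 7+16+5+35 = 63
Cedar→Sutton→Fern→Ash→Hollow: 7+16+30+35 = 88
Cedar→Sutton→Ash→Hollow→Fern: 7+24+35+5 = 71
Cedar→Sutton→Ash→Fern→Hollow: 7+24+30+5 = 66
Cedar→Hollow→Sutton→Fern→Ash: 14+21+16+30 = 81
Cedar→Hollow→Sutton→Ash→Fern: 14+21+24+30 = 89
Cedar→Hollow→Fern→Sutton→Ash: 14+5+16+24 = 59
Cedar→Hollow→Fern→Ash→Sutton: 14+5+30+24 = 73
Cedar→Hollow→Ash→Sutton→Fern: 14+35+24+16 = 89
Cedar→Hollow→Ash→Fern→Sutton: 14+35+30+16 = 95
Cedar→Fern→Sutton→Hollow→Ash: 9+16+21+35 = 81
Cedar→Fern→Sutton→Ash→Hollow: 9+16+24+35 = 84
… (10 more)
The minimum is 59.
One shortest path: Cedar → Hollow → Fern → Sutton → Ash.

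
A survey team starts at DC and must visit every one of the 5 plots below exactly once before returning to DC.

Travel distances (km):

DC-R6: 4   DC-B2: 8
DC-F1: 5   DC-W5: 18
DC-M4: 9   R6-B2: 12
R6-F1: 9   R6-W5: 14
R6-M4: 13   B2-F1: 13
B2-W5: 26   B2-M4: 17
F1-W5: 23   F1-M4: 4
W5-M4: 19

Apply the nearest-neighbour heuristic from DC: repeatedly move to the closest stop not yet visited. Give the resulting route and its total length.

At DC the remaining stops are R6 4, F1 5, B2 8, M4 9, W5 18; go to R6.
At R6 the remaining stops are F1 9, B2 12, M4 13, W5 14; go to F1.
At F1 the remaining stops are M4 4, B2 13, W5 23; go to M4.
At M4 the remaining stops are B2 17, W5 19; go to B2.
At B2 the remaining stops are W5 26; go to W5.
Return W5→DC: 18.
Total = 4 + 9 + 4 + 17 + 26 + 18 = 78.

Nearest-neighbour total = 78 km; route DC → R6 → F1 → M4 → B2 → W5 → DC.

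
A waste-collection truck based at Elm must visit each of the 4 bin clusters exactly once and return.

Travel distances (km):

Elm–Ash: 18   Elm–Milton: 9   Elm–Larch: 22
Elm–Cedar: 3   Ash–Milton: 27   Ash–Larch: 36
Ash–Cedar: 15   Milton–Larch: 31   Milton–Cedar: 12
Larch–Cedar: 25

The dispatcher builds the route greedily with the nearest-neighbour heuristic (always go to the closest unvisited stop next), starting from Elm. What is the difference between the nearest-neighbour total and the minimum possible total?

Elm: Cedar=3, Milton=9, Ash=18, Larch=22 ⇒ Cedar
Cedar: Milton=12, Ash=15, Larch=25 ⇒ Milton
Milton: Ash=27, Larch=31 ⇒ Ash
Ash: Larch=36 ⇒ Larch
NN route Elm → Cedar → Milton → Ash → Larch → Elm costs 100.
Optimal: Elm → Milton → Larch → Ash → Cedar → Elm costs 94 (by enumerating all 12 distinct tours).
Excess = 100 − 94 = 6.

Excess over optimum: 6 km.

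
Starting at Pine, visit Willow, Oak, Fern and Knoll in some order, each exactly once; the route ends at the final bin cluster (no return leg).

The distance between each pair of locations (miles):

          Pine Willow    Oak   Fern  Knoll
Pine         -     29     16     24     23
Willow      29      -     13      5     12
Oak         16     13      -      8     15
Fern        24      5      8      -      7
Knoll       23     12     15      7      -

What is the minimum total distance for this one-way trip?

There are 4! = 24 possible orderings.
Pine→Willow→Oak→Fern→Knoll: 29+13+8+7 = 57
Pine→Willow→Oak→Knoll→Fern: 29+13+15+7 = 64
Pine→Willow→Fern→Oak→Knoll: 29+5+8+15 = 57
Pine→Willow→Fern→Knoll→Oak: 29+5+7+15 = 56
Pine→Willow→Knoll→Oak→Fern: 29+12+15+8 = 64
Pine→Willow→Knoll→Fern→Oak: 29+12+7+8 = 56
Pine→Oak→Willow→Fern→Knoll: 16+13+5+7 = 41
Pine→Oak→Willow→Knoll→Fern: 16+13+12+7 = 48
Pine→Oak→Fern→Willow→Knoll: 16+8+5+12 = 41
Pine→Oak→Fern→Knoll→Willow: 16+8+7+12 = 43
Pine→Oak→Knoll→Willow→Fern: 16+15+12+5 = 48
Pine→Oak→Knoll→Fern→Willow: 16+15+7+5 = 43
Pine→Fern→Willow→Oak→Knoll: 24+5+13+15 = 57
Pine→Fern→Willow→Knoll→Oak: 24+5+12+15 = 56
… (10 more)
The minimum is 41.
One shortest path: Pine → Oak → Willow → Fern → Knoll.

Shortest open route: 41 miles.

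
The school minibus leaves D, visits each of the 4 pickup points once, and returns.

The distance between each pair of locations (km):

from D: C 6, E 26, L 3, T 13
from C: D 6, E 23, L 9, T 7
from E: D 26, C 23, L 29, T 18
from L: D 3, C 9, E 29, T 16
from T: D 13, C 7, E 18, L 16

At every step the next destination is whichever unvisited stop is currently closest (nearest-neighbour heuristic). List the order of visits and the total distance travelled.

From D: distances to unvisited — L=3, C=6, T=13, E=26. Nearest is L (3).
From L: distances to unvisited — C=9, T=16, E=29. Nearest is C (9).
From C: distances to unvisited — T=7, E=23. Nearest is T (7).
From T: distances to unvisited — E=18. Nearest is E (18).
Return E→D: 26.
Total = 3 + 9 + 7 + 18 + 26 = 63.

Nearest-neighbour total = 63 km; route D → L → C → T → E → D.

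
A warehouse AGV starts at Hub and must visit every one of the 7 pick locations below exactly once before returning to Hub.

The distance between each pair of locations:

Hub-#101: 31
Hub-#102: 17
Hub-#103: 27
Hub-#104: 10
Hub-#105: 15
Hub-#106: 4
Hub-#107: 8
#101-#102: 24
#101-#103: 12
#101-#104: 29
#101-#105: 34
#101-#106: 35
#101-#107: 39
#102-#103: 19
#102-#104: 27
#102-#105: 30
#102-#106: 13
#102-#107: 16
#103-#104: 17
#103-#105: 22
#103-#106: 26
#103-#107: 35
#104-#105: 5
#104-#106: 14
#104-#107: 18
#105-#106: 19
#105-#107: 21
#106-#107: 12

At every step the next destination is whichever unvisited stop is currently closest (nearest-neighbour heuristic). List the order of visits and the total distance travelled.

Hub → [#106:4 / #107:8 / #104:10 / #105:15 / #102:17 / #103:27 / #101:31] → #106 (4)
#106 → [#107:12 / #102:13 / #104:14 / #105:19 / #103:26 / #101:35] → #107 (12)
#107 → [#102:16 / #104:18 / #105:21 / #103:35 / #101:39] → #102 (16)
#102 → [#103:19 / #101:24 / #104:27 / #105:30] → #103 (19)
#103 → [#101:12 / #104:17 / #105:22] → #101 (12)
#101 → [#104:29 / #105:34] → #104 (29)
#104 → [#105:5] → #105 (5)
Return #105→Hub: 15.
Total = 4 + 12 + 16 + 19 + 12 + 29 + 5 + 15 = 112.

Nearest-neighbour total = 112; route Hub → #106 → #107 → #102 → #103 → #101 → #104 → #105 → Hub.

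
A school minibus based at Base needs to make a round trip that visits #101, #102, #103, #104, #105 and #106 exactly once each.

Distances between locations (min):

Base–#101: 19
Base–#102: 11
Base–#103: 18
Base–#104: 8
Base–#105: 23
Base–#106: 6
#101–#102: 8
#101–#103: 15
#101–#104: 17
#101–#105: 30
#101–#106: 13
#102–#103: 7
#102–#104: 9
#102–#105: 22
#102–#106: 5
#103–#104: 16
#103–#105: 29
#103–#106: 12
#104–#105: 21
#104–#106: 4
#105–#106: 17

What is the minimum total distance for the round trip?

There are 360 distinct closed tours to check (reversals are equivalent).
Base-#101-#102-#103-#104-#105-#106-Base: 19+8+7+16+21+17+6 = 94
Base-#101-#102-#103-#104-#106-#105-Base: 19+8+7+16+4+17+23 = 94
Base-#101-#102-#103-#105-#104-#106-Base: 19+8+7+29+21+4+6 = 94
Base-#101-#102-#103-#105-#106-#104-Base: 19+8+7+29+17+4+8 = 92
Base-#101-#102-#103-#106-#104-#105-Base: 19+8+7+12+4+21+23 = 94
Base-#101-#102-#103-#106-#105-#104-Base: 19+8+7+12+17+21+8 = 92
Base-#101-#102-#104-#103-#105-#106-Base: 19+8+9+16+29+17+6 = 104
Base-#101-#102-#104-#103-#106-#105-Base: 19+8+9+16+12+17+23 = 104
… (352 more)
The minimum is 92.
One optimal route: Base → #101 → #102 → #103 → #105 → #106 → #104 → Base (or its reverse).

Minimum total distance: 92 min.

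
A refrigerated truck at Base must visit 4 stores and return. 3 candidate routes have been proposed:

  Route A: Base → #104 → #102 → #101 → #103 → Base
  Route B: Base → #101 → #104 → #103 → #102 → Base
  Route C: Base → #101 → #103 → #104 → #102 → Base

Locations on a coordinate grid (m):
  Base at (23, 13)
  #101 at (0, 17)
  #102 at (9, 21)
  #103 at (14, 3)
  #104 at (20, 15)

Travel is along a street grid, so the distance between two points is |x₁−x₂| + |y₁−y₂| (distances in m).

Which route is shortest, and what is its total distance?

Route A: 5 + 17 + 13 + 28 + 19 = 82
Route B: 27 + 22 + 18 + 23 + 22 = 112
Route C: 27 + 28 + 18 + 17 + 22 = 112

82 m — Route A is the shortest.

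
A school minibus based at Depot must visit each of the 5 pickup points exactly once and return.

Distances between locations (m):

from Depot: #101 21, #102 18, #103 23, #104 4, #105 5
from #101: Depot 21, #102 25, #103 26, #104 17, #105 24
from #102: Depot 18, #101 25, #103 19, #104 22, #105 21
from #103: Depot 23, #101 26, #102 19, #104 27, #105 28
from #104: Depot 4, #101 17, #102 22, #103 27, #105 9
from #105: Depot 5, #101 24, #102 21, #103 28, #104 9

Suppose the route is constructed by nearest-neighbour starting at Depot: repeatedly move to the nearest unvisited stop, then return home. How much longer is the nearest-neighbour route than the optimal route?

From Depot: #104=4, #105=5, #102=18, #101=21, #103=23 → choose #104 (4).
From #104: #105=9, #101=17, #102=22, #103=27 → choose #105 (9).
From #105: #102=21, #101=24, #103=28 → choose #102 (21).
From #102: #103=19, #101=25 → choose #103 (19).
From #103: #101=26 → choose #101 (26).
NN route Depot → #104 → #105 → #102 → #103 → #101 → Depot costs 100.
Optimal: Depot → #104 → #101 → #103 → #102 → #105 → Depot costs 92 (by enumerating all 60 distinct tours).
Excess = 100 − 92 = 8.

The nearest-neighbour route is 8 m longer than optimal.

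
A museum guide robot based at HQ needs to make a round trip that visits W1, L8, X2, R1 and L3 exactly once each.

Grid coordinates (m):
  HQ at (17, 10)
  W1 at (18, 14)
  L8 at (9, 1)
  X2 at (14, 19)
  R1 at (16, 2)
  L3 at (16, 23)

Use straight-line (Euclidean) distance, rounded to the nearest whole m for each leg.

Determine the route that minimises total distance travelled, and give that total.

Minimum total distance: 51 m.

There are 60 distinct closed tours to check (reversals are equivalent).
HQ-W1-L8-X2-R1-L3-HQ: 4+16+19+17+21+13 = 90
HQ-W1-L8-X2-L3-R1-HQ: 4+16+19+4+21+8 = 72
HQ-W1-L8-R1-X2-L3-HQ: 4+16+7+17+4+13 = 61
HQ-W1-L8-R1-L3-X2-HQ: 4+16+7+21+4+9 = 61
HQ-W1-L8-L3-X2-R1-HQ: 4+16+23+4+17+8 = 72
HQ-W1-L8-L3-R1-X2-HQ: 4+16+23+21+17+9 = 90
HQ-W1-X2-L8-R1-L3-HQ: 4+6+19+7+21+13 = 70
HQ-W1-X2-L8-L3-R1-HQ: 4+6+19+23+21+8 = 81
HQ-W1-X2-R1-L8-L3-HQ: 4+6+17+7+23+13 = 70
HQ-W1-X2-R1-L3-L8-HQ: 4+6+17+21+23+12 = 83
HQ-W1-X2-L3-L8-R1-HQ: 4+6+4+23+7+8 = 52
HQ-W1-X2-L3-R1-L8-HQ: 4+6+4+21+7+12 = 54
HQ-W1-R1-L8-X2-L3-HQ: 4+12+7+19+4+13 = 59
HQ-W1-R1-L8-L3-X2-HQ: 4+12+7+23+4+9 = 59
… (46 more)
HQ-W1-L3-X2-L8-R1-HQ: 4+9+4+19+7+8 = 51  ← best
The minimum is 51.
One optimal route: HQ → W1 → L3 → X2 → L8 → R1 → HQ (or its reverse).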